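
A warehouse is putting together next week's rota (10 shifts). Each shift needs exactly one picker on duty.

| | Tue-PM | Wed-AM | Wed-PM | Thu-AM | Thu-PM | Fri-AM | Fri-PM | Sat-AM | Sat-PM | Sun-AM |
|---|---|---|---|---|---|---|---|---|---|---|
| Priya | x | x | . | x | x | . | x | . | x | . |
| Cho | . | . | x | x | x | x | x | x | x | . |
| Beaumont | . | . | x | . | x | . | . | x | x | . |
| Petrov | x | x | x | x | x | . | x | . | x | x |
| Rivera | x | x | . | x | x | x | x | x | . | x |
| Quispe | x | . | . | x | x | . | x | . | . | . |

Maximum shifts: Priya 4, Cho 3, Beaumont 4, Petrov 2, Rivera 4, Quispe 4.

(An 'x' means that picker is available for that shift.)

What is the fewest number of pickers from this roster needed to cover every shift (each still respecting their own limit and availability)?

10 slots to fill and no one can take more than 4, so at least ⌈10/4⌉ = 3 pickers are needed.
Priya, Cho, and Rivera alone can cover everything: Tue-PM→Priya, Wed-AM→Priya, Wed-PM→Cho, Thu-AM→Priya, Thu-PM→Rivera, Fri-AM→Cho, Fri-PM→Rivera, Sat-AM→Cho, Sat-PM→Priya, Sun-AM→Rivera.

3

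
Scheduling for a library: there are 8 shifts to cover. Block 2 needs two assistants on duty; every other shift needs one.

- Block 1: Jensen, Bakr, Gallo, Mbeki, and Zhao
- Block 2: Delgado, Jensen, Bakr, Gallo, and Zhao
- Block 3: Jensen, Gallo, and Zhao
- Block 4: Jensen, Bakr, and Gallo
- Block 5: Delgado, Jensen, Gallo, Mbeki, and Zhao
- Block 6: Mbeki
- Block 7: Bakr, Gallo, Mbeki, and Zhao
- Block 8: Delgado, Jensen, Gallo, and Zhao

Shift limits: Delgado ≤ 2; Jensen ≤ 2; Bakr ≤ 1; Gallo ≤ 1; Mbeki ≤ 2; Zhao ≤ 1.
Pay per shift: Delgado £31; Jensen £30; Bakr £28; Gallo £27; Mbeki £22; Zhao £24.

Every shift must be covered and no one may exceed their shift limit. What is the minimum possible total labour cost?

Block 6 can only be covered by Mbeki, so that assignment is forced.
Picking the cheapest available assistant for each shift independently would cost £214, but that ignores the shift limits.
An optimal schedule: Block 1→Gallo, Block 2→Delgado+Zhao, Block 3→Jensen, Block 4→Jensen, Block 5→Mbeki, Block 6→Mbeki, Block 7→Bakr, Block 8→Delgado.
Total: 27 + 31 + 24 + 30 + 30 + 22 + 22 + 28 + 31 = £245.

£245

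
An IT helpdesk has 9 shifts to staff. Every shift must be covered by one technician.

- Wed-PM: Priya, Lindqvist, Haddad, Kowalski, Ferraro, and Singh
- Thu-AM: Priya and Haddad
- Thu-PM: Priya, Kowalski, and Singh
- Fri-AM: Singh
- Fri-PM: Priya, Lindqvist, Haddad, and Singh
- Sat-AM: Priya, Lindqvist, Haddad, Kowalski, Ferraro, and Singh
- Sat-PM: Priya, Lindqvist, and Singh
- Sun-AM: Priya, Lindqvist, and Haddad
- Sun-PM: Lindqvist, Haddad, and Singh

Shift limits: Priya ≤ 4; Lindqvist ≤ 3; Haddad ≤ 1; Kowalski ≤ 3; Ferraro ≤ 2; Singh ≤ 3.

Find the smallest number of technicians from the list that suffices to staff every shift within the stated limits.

9 slots to fill and no one can take more than 4, so at least ⌈9/4⌉ = 3 technicians are needed.
Priya, Lindqvist, and Singh alone can cover everything: Wed-PM→Priya, Thu-AM→Priya, Thu-PM→Priya, Fri-AM→Singh, Fri-PM→Lindqvist, Sat-AM→Lindqvist, Sat-PM→Singh, Sun-AM→Priya, Sun-PM→Lindqvist.

3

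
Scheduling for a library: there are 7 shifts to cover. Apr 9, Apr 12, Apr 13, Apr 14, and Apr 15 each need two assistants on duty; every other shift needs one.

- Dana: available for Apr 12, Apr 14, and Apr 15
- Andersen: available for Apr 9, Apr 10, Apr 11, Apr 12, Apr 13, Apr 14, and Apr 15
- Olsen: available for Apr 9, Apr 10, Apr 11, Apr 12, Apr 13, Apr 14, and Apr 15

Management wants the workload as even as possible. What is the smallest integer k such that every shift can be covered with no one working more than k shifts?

5

With 3 assistants and 12 worker-slots to fill, someone must work at least ⌈12/3⌉ = 4 shifts, so k ≥ 4.
k = 4 is infeasible (exhaustive check).
k = 5 works: Apr 9→Andersen+Olsen, Apr 10→Andersen, Apr 11→Andersen, Apr 12→Dana+Andersen, Apr 13→Andersen+Olsen, Apr 14→Dana+Olsen, Apr 15→Dana+Olsen.
Loads: Dana 3, Andersen 5, Olsen 4 — all ≤ 5.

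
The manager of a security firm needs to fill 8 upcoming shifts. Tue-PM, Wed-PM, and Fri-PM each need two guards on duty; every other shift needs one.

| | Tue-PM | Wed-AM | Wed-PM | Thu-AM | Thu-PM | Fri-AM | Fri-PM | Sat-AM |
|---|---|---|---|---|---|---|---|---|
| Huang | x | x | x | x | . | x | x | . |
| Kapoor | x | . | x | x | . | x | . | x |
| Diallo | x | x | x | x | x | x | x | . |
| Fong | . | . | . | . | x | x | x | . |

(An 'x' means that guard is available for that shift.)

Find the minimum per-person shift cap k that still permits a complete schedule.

With 4 guards and 11 worker-slots to fill, someone must work at least ⌈11/4⌉ = 3 shifts, so k ≥ 3.
k = 3 works: Tue-PM→Huang+Kapoor, Wed-AM→Huang, Wed-PM→Huang+Kapoor, Thu-AM→Diallo, Thu-PM→Diallo, Fri-AM→Fong, Fri-PM→Diallo+Fong, Sat-AM→Kapoor.
Loads: Huang 3, Kapoor 3, Diallo 3, Fong 2 — all ≤ 3.

3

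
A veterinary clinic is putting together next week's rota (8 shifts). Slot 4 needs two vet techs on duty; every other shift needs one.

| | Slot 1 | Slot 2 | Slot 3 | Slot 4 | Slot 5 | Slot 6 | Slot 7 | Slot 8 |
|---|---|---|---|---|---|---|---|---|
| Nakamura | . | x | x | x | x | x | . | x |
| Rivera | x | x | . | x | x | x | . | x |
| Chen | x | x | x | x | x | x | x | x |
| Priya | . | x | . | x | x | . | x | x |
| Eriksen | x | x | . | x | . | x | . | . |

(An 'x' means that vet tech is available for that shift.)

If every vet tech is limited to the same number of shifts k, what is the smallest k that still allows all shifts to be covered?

With 5 vet techs and 9 worker-slots to fill, someone must work at least ⌈9/5⌉ = 2 shifts, so k ≥ 2.
k = 2 works: Slot 1→Rivera, Slot 2→Priya, Slot 3→Nakamura, Slot 4→Priya+Eriksen, Slot 5→Nakamura, Slot 6→Rivera, Slot 7→Chen, Slot 8→Chen.
Loads: Nakamura 2, Rivera 2, Chen 2, Priya 2, Eriksen 1 — all ≤ 2.

2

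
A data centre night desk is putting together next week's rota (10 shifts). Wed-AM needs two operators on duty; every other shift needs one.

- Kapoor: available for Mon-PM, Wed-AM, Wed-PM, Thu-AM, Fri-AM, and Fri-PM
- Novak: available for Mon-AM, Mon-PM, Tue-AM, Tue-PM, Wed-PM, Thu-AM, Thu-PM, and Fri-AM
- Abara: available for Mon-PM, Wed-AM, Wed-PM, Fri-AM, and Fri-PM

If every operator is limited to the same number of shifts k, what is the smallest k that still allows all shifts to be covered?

4

With 3 operators and 11 worker-slots to fill, someone must work at least ⌈11/3⌉ = 4 shifts, so k ≥ 4.
k = 4 works: Mon-AM→Novak, Mon-PM→Kapoor, Tue-AM→Novak, Tue-PM→Novak, Wed-AM→Kapoor+Abara, Wed-PM→Abara, Thu-AM→Kapoor, Thu-PM→Novak, Fri-AM→Abara, Fri-PM→Kapoor.
Loads: Kapoor 4, Novak 4, Abara 3 — all ≤ 4.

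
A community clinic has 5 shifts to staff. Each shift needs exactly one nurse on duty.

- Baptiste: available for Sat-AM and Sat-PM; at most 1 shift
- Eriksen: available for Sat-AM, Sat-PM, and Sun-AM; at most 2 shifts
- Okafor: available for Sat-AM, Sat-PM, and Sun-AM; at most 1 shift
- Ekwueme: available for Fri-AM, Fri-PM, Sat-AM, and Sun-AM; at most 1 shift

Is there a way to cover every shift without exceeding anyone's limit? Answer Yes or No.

Total capacity is 5 and 5 slots are needed, so capacity alone doesn't rule it out.
Shifts {Fri-AM, Fri-PM} need 2 worker-slots in total, but the nurses available for any of those shifts (Ekwueme) can supply at most 1 among them. So no valid schedule exists.

No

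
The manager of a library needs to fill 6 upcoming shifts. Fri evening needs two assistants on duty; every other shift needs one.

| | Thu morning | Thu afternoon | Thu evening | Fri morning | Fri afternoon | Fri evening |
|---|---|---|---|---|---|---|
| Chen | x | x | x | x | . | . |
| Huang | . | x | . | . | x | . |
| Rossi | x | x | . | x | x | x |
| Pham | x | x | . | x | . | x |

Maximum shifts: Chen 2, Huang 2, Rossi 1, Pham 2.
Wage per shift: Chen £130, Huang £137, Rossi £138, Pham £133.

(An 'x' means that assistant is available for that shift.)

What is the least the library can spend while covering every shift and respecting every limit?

Thu evening can only be covered by Chen, so that assignment is forced.
Fri evening can only be covered by Rossi and Pham, so that assignment is forced.
Picking the cheapest available assistant for each shift independently would cost £928, but that ignores the shift limits.
An optimal schedule: Thu morning→Chen, Thu afternoon→Huang, Thu evening→Chen, Fri morning→Pham, Fri afternoon→Huang, Fri evening→Rossi+Pham.
Total: 130 + 137 + 130 + 133 + 137 + 138 + 133 = £938.

£938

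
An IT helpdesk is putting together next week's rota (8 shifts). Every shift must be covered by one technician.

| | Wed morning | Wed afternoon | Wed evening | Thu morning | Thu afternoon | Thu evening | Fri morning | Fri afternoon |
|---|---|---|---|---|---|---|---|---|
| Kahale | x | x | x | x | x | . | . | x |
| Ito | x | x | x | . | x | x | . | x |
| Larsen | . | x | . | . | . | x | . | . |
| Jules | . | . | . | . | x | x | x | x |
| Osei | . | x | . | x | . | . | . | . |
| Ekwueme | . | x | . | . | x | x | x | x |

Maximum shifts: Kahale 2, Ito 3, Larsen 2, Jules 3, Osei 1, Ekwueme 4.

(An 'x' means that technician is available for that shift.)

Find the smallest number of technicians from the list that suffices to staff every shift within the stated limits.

3

8 slots to fill and no one can take more than 4, so at least ⌈8/4⌉ = 2 technicians are needed.
Any 2 technicians together have capacity at most 4+3 = 7 < 8 slots, so 2 can never suffice.
Kahale, Ito, and Jules alone can cover everything: Wed morning→Kahale, Wed afternoon→Ito, Wed evening→Ito, Thu morning→Kahale, Thu afternoon→Jules, Thu evening→Ito, Fri morning→Jules, Fri afternoon→Jules.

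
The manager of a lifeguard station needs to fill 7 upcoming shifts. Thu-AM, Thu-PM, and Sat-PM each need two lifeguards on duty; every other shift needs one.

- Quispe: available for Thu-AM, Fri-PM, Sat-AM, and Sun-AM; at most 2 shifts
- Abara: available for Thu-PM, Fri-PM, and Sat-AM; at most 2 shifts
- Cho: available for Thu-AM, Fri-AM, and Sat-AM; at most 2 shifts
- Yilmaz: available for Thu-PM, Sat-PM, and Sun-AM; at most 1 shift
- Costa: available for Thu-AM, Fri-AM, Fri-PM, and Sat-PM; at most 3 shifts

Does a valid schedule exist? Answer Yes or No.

No

Total capacity is 10 and 10 slots are needed, so capacity alone doesn't rule it out.
Shifts {Thu-PM, Sat-PM} need 4 worker-slots in total, but the lifeguards available for any of those shifts (Abara, Yilmaz, and Costa) can supply at most 3 among them. So no valid schedule exists.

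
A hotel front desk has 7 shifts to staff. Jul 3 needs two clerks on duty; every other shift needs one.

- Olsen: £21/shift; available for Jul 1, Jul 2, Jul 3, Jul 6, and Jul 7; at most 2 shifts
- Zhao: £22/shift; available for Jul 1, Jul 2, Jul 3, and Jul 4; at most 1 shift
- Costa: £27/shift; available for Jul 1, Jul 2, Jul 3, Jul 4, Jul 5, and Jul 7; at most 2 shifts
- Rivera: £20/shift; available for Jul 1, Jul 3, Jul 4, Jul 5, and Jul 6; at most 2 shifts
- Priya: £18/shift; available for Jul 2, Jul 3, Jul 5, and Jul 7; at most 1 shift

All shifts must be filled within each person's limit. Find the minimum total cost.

£176

Picking the cheapest available clerk for each shift independently would cost £152, but that ignores the shift limits.
An optimal schedule: Jul 1→Rivera, Jul 2→Costa, Jul 3→Rivera+Priya, Jul 4→Zhao, Jul 5→Costa, Jul 6→Olsen, Jul 7→Olsen.
Total: 20 + 27 + 20 + 18 + 22 + 27 + 21 + 21 = £176.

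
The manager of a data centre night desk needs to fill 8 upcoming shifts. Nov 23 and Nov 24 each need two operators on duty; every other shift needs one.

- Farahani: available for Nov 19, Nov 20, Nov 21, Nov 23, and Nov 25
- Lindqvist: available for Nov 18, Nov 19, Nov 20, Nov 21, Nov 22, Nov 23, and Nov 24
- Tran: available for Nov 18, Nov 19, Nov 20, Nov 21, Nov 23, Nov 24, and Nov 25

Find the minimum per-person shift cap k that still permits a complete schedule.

With 3 operators and 10 worker-slots to fill, someone must work at least ⌈10/3⌉ = 4 shifts, so k ≥ 4.
k = 4 works: Nov 18→Lindqvist, Nov 19→Farahani, Nov 20→Farahani, Nov 21→Farahani, Nov 22→Lindqvist, Nov 23→Lindqvist+Tran, Nov 24→Lindqvist+Tran, Nov 25→Farahani.
Loads: Farahani 4, Lindqvist 4, Tran 2 — all ≤ 4.

4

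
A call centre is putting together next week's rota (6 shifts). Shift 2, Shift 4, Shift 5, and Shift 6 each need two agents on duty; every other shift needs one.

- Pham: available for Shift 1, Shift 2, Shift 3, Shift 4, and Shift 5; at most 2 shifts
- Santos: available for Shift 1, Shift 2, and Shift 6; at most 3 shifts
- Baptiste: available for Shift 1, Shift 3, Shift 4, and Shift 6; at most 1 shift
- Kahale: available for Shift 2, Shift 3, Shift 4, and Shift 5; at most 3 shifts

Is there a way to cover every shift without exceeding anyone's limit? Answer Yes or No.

No

Shifts {Shift 2, Shift 3, Shift 4, Shift 5, Shift 6} need 9 worker-slots in total, but the agents available for any of those shifts (Pham, Santos, Baptiste, and Kahale) can supply at most 8 among them. So no valid schedule exists.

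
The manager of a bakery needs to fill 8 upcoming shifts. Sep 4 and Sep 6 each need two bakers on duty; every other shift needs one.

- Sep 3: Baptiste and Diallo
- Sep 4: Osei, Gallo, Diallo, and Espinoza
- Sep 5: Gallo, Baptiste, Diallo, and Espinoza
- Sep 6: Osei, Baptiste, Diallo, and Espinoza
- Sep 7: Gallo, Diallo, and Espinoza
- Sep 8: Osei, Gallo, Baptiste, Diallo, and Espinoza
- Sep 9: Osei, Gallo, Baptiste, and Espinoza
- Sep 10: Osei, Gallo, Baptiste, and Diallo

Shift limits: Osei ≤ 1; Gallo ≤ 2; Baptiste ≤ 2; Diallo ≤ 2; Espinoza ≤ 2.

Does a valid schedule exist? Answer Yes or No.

Total capacity is 1+2+2+2+2 = 9 but 10 worker-slots are needed — infeasible.

No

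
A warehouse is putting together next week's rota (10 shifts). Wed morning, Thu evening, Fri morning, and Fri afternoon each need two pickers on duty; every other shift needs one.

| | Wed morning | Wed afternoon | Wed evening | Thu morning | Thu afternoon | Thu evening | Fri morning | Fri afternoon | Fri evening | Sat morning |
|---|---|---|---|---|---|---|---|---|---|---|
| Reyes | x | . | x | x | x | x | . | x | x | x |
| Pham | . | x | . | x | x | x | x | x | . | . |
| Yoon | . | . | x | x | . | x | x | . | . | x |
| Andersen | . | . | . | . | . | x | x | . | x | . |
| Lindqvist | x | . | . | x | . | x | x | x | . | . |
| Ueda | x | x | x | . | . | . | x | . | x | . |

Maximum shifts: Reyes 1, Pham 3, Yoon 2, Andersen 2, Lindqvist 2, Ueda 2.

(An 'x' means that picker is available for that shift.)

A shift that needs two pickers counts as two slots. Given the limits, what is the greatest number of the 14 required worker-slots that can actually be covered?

Total capacity across all pickers is 1+3+2+2+2+2 = 12, and 14 slots are needed, so at most 12 can be filled.
An assignment achieving 12: Wed morning→Lindqvist+Ueda, Wed afternoon→Pham, Wed evening→Yoon, Thu morning→Pham, Thu afternoon→Reyes, Thu evening→Andersen, Fri morning→Ueda, Fri afternoon→Pham+Lindqvist, Fri evening→Andersen, Sat morning→Yoon.
Loads: Reyes 1/1, Pham 3/3, Yoon 2/2, Andersen 2/2, Lindqvist 2/2, Ueda 2/2.

12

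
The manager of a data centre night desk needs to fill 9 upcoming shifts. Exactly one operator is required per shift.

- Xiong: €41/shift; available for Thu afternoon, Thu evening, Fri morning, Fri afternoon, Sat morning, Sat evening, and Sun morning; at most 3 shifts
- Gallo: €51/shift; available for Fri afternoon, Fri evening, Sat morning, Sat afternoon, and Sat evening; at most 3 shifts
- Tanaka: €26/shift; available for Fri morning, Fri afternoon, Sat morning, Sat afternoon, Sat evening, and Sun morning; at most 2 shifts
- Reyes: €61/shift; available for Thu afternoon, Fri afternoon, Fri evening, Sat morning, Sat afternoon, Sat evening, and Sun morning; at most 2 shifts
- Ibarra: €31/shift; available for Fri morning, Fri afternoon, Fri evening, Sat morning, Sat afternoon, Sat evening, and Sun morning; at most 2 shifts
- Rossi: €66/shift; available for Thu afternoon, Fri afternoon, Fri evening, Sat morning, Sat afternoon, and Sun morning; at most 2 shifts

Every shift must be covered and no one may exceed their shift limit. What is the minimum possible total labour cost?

Thu evening can only be covered by Xiong, so that assignment is forced.
Picking the cheapest available operator for each shift independently would cost €269, but that ignores the shift limits.
An optimal schedule: Thu afternoon→Xiong, Thu evening→Xiong, Fri morning→Tanaka, Fri afternoon→Gallo, Fri evening→Ibarra, Sat morning→Gallo, Sat afternoon→Tanaka, Sat evening→Ibarra, Sun morning→Xiong.
Total: 41 + 41 + 26 + 51 + 31 + 51 + 26 + 31 + 41 = €339.

€339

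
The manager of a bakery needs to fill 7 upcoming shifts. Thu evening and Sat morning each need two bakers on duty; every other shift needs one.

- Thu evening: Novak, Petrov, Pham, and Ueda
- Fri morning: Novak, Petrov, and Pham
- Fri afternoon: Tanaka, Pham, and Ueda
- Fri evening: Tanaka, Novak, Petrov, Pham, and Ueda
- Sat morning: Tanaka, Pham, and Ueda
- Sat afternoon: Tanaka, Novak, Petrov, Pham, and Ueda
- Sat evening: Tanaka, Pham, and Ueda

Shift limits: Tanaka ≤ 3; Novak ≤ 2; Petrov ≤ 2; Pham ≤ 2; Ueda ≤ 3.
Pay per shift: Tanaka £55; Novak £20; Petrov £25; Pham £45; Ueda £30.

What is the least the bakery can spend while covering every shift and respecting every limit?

Picking the cheapest available baker for each shift independently would cost £240, but that ignores the shift limits.
An optimal schedule: Thu evening→Petrov+Pham, Fri morning→Novak, Fri afternoon→Ueda, Fri evening→Novak, Sat morning→Ueda+Pham, Sat afternoon→Petrov, Sat evening→Ueda.
Total: 25 + 45 + 20 + 30 + 20 + 30 + 45 + 25 + 30 = £270.

£270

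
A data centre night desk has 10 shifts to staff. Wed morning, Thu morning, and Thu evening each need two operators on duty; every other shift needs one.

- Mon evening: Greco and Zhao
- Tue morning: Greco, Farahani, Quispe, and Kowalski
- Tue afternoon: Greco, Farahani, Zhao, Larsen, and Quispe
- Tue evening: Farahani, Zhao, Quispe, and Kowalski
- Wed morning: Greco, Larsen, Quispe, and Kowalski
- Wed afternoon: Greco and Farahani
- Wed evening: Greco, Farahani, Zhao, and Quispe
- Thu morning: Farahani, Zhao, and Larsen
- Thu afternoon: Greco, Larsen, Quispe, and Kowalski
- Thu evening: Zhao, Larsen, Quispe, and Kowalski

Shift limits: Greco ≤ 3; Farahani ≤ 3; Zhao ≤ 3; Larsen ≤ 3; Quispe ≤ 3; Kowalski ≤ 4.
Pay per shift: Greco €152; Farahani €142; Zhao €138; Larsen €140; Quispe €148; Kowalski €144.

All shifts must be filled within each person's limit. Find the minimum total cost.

Picking the cheapest available operator for each shift independently would cost €1816, but that ignores the shift limits.
An optimal schedule: Mon evening→Zhao, Tue morning→Farahani, Tue afternoon→Farahani, Tue evening→Kowalski, Wed morning→Larsen+Kowalski, Wed afternoon→Farahani, Wed evening→Zhao, Thu morning→Zhao+Larsen, Thu afternoon→Kowalski, Thu evening→Larsen+Kowalski.
Total: 138 + 142 + 142 + 144 + 140 + 144 + 142 + 138 + 138 + 140 + 144 + 140 + 144 = €1836.

€1836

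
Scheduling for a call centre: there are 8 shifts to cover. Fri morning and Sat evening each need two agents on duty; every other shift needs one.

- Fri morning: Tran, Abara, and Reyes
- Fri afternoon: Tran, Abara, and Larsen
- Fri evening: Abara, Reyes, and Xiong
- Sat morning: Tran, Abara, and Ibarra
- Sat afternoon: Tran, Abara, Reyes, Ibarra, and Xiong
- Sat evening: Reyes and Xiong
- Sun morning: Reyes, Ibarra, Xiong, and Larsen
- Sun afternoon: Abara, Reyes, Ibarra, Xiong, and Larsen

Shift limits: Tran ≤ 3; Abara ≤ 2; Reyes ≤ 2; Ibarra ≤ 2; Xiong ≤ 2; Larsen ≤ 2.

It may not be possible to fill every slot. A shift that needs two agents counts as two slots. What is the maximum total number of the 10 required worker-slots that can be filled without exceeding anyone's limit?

Total capacity across all agents is 3+2+2+2+2+2 = 13, and 10 slots are needed, so at most 10 can be filled.
An assignment achieving 10: Fri morning→Tran+Abara, Fri afternoon→Tran, Fri evening→Abara, Sat morning→Tran, Sat afternoon→Ibarra, Sat evening→Reyes+Xiong, Sun morning→Reyes, Sun afternoon→Ibarra.
Loads: Tran 3/3, Abara 2/2, Reyes 2/2, Ibarra 2/2, Xiong 1/2, Larsen 0/2.

10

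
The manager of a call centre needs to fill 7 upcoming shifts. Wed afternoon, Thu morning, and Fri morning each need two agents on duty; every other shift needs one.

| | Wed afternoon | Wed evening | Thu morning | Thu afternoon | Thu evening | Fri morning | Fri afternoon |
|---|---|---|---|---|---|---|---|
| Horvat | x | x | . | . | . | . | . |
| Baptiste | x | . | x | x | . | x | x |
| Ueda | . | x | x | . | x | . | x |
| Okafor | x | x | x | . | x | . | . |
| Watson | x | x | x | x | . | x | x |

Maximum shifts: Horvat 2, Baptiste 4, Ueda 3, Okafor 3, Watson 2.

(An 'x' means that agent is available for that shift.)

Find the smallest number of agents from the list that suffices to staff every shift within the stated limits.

4

10 slots to fill and no one can take more than 4, so at least ⌈10/4⌉ = 3 agents are needed.
No set of 3 agents can cover every shift (each such set leaves at least one shift with no one available or exceeds a cap).
Horvat, Baptiste, Ueda, and Watson alone can cover everything: Wed afternoon→Horvat+Baptiste, Wed evening→Horvat, Thu morning→Baptiste+Ueda, Thu afternoon→Baptiste, Thu evening→Ueda, Fri morning→Baptiste+Watson, Fri afternoon→Ueda.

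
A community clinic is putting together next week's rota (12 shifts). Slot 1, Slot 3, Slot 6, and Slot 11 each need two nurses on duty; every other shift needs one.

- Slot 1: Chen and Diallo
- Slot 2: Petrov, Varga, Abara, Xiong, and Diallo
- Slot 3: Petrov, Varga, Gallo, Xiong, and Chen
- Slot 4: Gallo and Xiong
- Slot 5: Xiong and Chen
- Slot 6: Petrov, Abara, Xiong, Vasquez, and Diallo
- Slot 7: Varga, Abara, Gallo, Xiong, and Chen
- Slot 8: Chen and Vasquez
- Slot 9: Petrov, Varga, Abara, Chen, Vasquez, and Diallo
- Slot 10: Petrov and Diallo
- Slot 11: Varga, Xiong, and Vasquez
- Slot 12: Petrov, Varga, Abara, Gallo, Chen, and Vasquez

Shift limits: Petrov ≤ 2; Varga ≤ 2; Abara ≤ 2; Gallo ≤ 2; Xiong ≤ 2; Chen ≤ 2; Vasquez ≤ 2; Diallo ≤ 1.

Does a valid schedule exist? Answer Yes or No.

No

Total capacity is 2+2+2+2+2+2+2+1 = 15 but 16 worker-slots are needed — infeasible.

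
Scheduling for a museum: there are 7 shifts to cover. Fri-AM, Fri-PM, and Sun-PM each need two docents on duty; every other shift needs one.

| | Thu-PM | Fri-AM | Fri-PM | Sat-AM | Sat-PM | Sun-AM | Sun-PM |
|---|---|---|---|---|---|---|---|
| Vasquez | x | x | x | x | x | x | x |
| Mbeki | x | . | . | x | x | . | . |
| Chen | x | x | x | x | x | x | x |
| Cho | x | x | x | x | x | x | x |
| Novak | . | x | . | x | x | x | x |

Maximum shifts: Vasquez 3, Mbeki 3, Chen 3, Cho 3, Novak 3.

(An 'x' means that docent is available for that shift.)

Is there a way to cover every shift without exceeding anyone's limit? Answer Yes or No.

One valid schedule: Thu-PM→Vasquez, Fri-AM→Chen+Cho, Fri-PM→Vasquez+Chen, Sat-AM→Mbeki, Sat-PM→Mbeki, Sun-AM→Vasquez, Sun-PM→Chen+Cho.
Loads: Vasquez 3/3, Mbeki 2/3, Chen 3/3, Cho 2/3, Novak 0/3 — all within limits.

Yes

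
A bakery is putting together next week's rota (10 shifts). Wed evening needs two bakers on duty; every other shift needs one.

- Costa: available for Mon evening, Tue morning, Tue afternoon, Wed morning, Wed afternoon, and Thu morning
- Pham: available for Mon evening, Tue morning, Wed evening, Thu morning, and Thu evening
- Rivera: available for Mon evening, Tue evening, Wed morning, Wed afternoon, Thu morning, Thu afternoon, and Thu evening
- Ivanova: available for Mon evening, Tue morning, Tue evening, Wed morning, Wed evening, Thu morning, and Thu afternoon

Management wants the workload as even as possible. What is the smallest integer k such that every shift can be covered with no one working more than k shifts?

With 4 bakers and 11 worker-slots to fill, someone must work at least ⌈11/4⌉ = 3 shifts, so k ≥ 3.
k = 3 works: Mon evening→Pham, Tue morning→Costa, Tue afternoon→Costa, Tue evening→Rivera, Wed morning→Rivera, Wed afternoon→Costa, Wed evening→Pham+Ivanova, Thu morning→Ivanova, Thu afternoon→Rivera, Thu evening→Pham.
Loads: Costa 3, Pham 3, Rivera 3, Ivanova 2 — all ≤ 3.

3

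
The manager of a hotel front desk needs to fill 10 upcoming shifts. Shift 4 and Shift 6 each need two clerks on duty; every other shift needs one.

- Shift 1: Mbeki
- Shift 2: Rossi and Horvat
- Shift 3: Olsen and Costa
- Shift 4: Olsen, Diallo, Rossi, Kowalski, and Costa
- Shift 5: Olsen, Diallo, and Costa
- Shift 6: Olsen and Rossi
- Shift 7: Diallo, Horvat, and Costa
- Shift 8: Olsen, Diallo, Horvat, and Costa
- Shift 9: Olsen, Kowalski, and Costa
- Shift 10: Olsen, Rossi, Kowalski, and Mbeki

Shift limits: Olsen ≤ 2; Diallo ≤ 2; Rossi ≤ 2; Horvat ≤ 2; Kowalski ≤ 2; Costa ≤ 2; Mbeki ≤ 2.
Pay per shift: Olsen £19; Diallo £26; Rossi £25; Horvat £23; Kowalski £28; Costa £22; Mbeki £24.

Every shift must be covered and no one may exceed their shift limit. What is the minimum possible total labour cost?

£278

Shift 1 can only be covered by Mbeki, so that assignment is forced.
Shift 6 can only be covered by Olsen and Rossi, so that assignment is forced.
Picking the cheapest available clerk for each shift independently would cost £249, but that ignores the shift limits.
An optimal schedule: Shift 1→Mbeki, Shift 2→Horvat, Shift 3→Olsen, Shift 4→Rossi+Diallo, Shift 5→Costa, Shift 6→Olsen+Rossi, Shift 7→Horvat, Shift 8→Diallo, Shift 9→Costa, Shift 10→Mbeki.
Total: 24 + 23 + 19 + 25 + 26 + 22 + 19 + 25 + 23 + 26 + 22 + 24 = £278.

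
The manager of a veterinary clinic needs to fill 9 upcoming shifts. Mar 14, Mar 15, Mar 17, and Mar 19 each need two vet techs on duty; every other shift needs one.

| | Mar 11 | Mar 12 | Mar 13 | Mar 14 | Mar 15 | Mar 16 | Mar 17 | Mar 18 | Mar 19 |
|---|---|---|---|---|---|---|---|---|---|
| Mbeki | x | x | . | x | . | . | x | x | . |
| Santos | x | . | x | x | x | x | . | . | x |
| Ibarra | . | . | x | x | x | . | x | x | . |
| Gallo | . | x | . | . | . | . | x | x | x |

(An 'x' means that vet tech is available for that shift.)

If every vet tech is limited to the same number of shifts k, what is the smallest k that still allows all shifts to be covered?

With 4 vet techs and 13 worker-slots to fill, someone must work at least ⌈13/4⌉ = 4 shifts, so k ≥ 4.
k = 4 works: Mar 11→Mbeki, Mar 12→Mbeki, Mar 13→Santos, Mar 14→Mbeki+Ibarra, Mar 15→Santos+Ibarra, Mar 16→Santos, Mar 17→Mbeki+Ibarra, Mar 18→Ibarra, Mar 19→Santos+Gallo.
Loads: Mbeki 4, Santos 4, Ibarra 4, Gallo 1 — all ≤ 4.

4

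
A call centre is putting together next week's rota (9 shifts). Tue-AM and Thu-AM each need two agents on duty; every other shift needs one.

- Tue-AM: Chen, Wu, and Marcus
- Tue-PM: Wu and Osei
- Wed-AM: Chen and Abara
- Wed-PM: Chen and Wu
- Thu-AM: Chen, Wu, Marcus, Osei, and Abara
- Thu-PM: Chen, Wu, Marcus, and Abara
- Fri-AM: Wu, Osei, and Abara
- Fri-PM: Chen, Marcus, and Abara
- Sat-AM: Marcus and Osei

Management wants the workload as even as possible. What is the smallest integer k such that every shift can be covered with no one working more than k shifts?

3

With 5 agents and 11 worker-slots to fill, someone must work at least ⌈11/5⌉ = 3 shifts, so k ≥ 3.
k = 3 works: Tue-AM→Chen+Wu, Tue-PM→Wu, Wed-AM→Chen, Wed-PM→Chen, Thu-AM→Osei+Abara, Thu-PM→Marcus, Fri-AM→Wu, Fri-PM→Marcus, Sat-AM→Marcus.
Loads: Chen 3, Wu 3, Marcus 3, Osei 1, Abara 1 — all ≤ 3.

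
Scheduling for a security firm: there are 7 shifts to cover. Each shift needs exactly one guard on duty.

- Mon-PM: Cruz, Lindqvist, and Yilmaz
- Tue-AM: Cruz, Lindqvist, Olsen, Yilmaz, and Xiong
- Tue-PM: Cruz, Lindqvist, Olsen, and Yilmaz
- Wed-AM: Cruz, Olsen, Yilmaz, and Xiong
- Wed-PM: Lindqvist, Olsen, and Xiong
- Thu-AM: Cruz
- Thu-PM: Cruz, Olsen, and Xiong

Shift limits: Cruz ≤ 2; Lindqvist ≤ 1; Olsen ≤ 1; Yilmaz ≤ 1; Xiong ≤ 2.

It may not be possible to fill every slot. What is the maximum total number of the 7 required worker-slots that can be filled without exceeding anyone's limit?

Total capacity across all guards is 2+1+1+1+2 = 7, and 7 slots are needed, so at most 7 can be filled.
An assignment achieving 7: Mon-PM→Cruz, Tue-AM→Xiong, Tue-PM→Yilmaz, Wed-AM→Xiong, Wed-PM→Lindqvist, Thu-AM→Cruz, Thu-PM→Olsen.
Loads: Cruz 2/2, Lindqvist 1/1, Olsen 1/1, Yilmaz 1/1, Xiong 2/2.

7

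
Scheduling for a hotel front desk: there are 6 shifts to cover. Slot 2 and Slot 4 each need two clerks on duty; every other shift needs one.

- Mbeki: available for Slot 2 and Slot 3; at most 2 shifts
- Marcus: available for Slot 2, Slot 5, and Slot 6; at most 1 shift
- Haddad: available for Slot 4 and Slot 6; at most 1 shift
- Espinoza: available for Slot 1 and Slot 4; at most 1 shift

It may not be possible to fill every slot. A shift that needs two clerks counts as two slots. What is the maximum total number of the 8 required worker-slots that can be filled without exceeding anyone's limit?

5

Total capacity across all clerks is 2+1+1+1 = 5, and 8 slots are needed, so at most 5 can be filled.
An assignment achieving 5: Slot 1→Espinoza, Slot 2→Mbeki, Slot 3→Mbeki, Slot 4→Haddad, Slot 5→Marcus.
Loads: Mbeki 2/2, Marcus 1/1, Haddad 1/1, Espinoza 1/1.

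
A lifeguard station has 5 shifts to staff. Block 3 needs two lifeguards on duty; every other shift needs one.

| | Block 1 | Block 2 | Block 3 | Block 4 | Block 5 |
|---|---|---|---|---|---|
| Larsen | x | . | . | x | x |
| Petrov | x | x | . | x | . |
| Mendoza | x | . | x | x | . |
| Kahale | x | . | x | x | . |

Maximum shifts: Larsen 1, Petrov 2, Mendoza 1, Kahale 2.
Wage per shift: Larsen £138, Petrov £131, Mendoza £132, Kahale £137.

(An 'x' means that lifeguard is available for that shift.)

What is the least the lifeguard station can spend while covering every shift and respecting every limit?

Block 2 can only be covered by Petrov, so that assignment is forced.
Block 3 can only be covered by Mendoza and Kahale, so that assignment is forced.
Block 5 can only be covered by Larsen, so that assignment is forced.
Picking the cheapest available lifeguard for each shift independently would cost £800, but that ignores the shift limits.
An optimal schedule: Block 1→Petrov, Block 2→Petrov, Block 3→Mendoza+Kahale, Block 4→Kahale, Block 5→Larsen.
Total: 131 + 131 + 132 + 137 + 137 + 138 = £806.

£806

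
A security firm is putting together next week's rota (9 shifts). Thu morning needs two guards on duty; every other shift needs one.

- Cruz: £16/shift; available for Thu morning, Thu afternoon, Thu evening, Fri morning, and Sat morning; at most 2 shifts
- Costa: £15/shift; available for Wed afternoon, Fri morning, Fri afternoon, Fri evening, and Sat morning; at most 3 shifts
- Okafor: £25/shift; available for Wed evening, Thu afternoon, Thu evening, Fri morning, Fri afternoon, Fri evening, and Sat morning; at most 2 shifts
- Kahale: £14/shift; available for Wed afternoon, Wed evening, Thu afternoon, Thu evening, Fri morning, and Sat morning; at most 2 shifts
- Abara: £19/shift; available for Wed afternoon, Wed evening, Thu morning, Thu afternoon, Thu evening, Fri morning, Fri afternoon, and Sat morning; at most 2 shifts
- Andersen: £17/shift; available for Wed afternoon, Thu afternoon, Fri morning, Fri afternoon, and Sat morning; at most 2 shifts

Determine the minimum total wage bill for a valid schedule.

Thu morning can only be covered by Cruz and Abara, so that assignment is forced.
Picking the cheapest available guard for each shift independently would cost £149, but that ignores the shift limits.
An optimal schedule: Wed afternoon→Kahale, Wed evening→Kahale, Thu morning→Cruz+Abara, Thu afternoon→Andersen, Thu evening→Cruz, Fri morning→Costa, Fri afternoon→Costa, Fri evening→Costa, Sat morning→Andersen.
Total: 14 + 14 + 16 + 19 + 17 + 16 + 15 + 15 + 15 + 17 = £158.

£158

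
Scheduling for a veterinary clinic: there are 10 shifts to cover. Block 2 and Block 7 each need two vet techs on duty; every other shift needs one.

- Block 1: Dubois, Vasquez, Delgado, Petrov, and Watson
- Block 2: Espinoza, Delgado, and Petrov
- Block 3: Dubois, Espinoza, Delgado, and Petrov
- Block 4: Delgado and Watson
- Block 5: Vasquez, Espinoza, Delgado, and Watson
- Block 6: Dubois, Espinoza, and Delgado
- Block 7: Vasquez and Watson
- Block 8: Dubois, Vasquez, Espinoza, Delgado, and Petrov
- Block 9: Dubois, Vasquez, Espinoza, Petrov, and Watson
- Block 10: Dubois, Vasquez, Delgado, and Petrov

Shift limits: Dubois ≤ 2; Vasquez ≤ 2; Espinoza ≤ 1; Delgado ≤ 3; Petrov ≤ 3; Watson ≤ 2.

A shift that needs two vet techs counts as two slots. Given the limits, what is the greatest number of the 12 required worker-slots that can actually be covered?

Total capacity across all vet techs is 2+2+1+3+3+2 = 13, and 12 slots are needed, so at most 12 can be filled.
An assignment achieving 12: Block 1→Petrov, Block 2→Espinoza+Delgado, Block 3→Dubois, Block 4→Delgado, Block 5→Vasquez, Block 6→Dubois, Block 7→Vasquez+Watson, Block 8→Petrov, Block 9→Petrov, Block 10→Delgado.
Loads: Dubois 2/2, Vasquez 2/2, Espinoza 1/1, Delgado 3/3, Petrov 3/3, Watson 1/2.

12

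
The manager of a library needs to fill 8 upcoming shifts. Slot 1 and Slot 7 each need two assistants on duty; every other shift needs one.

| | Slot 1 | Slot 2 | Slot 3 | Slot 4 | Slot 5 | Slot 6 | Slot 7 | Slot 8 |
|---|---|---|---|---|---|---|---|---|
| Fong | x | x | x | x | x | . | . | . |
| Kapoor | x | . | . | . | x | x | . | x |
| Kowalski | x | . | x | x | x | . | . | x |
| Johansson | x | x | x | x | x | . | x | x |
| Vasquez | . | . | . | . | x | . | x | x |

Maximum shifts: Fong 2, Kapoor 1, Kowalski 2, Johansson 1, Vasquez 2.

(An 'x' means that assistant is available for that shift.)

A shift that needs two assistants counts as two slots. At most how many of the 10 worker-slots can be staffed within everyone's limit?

8

Total capacity across all assistants is 2+1+2+1+2 = 8, and 10 slots are needed, so at most 8 can be filled.
An assignment achieving 8: Slot 1→Kowalski, Slot 2→Fong, Slot 3→Fong, Slot 4→Kowalski, Slot 6→Kapoor, Slot 7→Johansson+Vasquez, Slot 8→Vasquez.
Loads: Fong 2/2, Kapoor 1/1, Kowalski 2/2, Johansson 1/1, Vasquez 2/2.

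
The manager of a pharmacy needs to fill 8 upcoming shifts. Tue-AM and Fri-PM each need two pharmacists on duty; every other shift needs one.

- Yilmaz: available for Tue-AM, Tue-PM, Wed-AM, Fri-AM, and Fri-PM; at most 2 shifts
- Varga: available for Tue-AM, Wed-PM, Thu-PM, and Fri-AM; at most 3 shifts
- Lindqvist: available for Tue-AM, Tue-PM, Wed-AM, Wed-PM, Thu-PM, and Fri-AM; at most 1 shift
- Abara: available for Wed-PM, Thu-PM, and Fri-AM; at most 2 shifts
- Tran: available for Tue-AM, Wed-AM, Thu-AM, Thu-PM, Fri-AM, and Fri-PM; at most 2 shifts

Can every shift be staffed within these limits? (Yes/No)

Total capacity is 10 and 10 slots are needed, so capacity alone doesn't rule it out.
Shifts {Tue-AM, Tue-PM, Wed-AM, Thu-AM, Fri-PM} need 7 worker-slots in total, but the pharmacists available for any of those shifts (Yilmaz, Varga, Lindqvist, and Tran) can supply at most 6 among them. So no valid schedule exists.

No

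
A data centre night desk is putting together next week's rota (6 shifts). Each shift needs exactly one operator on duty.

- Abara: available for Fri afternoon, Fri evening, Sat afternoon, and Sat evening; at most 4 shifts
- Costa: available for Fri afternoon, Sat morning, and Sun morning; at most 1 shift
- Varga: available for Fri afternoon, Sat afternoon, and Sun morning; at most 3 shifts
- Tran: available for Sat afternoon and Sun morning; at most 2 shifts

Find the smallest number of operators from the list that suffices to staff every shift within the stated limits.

6 slots to fill and no one can take more than 4, so at least ⌈6/4⌉ = 2 operators are needed.
Shifts {Fri evening, Sat morning, Sun morning} need 3 slots, but among the operators available for them (Abara, Costa, Varga, and Tran) any 2 together supply at most 2. So 2 operators are not enough.
Abara, Costa, and Varga alone can cover everything: Fri afternoon→Abara, Fri evening→Abara, Sat morning→Costa, Sat afternoon→Abara, Sat evening→Abara, Sun morning→Varga.

3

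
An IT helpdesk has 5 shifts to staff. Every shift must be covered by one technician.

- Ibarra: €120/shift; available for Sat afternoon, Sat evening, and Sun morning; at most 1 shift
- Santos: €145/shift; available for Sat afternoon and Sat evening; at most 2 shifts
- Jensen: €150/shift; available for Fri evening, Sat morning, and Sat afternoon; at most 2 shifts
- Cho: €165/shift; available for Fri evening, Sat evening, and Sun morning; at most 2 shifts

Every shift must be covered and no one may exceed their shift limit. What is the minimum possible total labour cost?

€710

Sat morning can only be covered by Jensen, so that assignment is forced.
Picking the cheapest available technician for each shift independently would cost €660, but that ignores the shift limits.
An optimal schedule: Fri evening→Jensen, Sat morning→Jensen, Sat afternoon→Santos, Sat evening→Santos, Sun morning→Ibarra.
Total: 150 + 150 + 145 + 145 + 120 = €710.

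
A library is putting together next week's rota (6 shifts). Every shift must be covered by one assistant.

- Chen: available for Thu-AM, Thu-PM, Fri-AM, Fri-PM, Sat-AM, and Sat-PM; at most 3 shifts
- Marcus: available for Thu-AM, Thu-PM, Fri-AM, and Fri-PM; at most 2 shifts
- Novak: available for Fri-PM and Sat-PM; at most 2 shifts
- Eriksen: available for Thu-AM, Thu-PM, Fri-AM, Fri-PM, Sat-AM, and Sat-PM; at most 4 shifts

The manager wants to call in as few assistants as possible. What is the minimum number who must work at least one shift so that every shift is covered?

2

6 slots to fill and no one can take more than 4, so at least ⌈6/4⌉ = 2 assistants are needed.
Chen and Eriksen alone can cover everything: Thu-AM→Chen, Thu-PM→Chen, Fri-AM→Chen, Fri-PM→Eriksen, Sat-AM→Eriksen, Sat-PM→Eriksen.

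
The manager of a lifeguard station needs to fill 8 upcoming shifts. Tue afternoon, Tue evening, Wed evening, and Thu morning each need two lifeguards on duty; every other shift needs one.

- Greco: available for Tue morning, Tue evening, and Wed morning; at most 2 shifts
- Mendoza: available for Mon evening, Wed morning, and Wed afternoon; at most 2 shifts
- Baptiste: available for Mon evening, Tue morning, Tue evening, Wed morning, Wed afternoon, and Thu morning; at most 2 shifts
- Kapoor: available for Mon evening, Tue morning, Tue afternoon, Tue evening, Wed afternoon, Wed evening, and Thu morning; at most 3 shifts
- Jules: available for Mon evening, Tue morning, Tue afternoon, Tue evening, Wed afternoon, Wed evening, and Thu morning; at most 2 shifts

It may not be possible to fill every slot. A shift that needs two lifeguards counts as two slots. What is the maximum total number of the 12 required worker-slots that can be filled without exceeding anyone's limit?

Total capacity across all lifeguards is 2+2+2+3+2 = 11, and 12 slots are needed, so at most 11 can be filled.
An assignment achieving 11: Mon evening→Mendoza, Tue morning→Greco, Tue afternoon→Kapoor+Jules, Tue evening→Baptiste, Wed morning→Greco, Wed afternoon→Mendoza, Wed evening→Kapoor+Jules, Thu morning→Baptiste+Kapoor.
Loads: Greco 2/2, Mendoza 2/2, Baptiste 2/2, Kapoor 3/3, Jules 2/2.

11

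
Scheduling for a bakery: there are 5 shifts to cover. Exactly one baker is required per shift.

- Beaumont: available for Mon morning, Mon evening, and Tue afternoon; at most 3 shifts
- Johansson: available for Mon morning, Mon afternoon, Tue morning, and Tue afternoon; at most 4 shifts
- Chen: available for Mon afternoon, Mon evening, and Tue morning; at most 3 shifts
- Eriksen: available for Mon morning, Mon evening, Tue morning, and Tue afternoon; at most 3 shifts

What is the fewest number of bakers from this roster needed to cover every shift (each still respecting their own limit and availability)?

5 slots to fill and no one can take more than 4, so at least ⌈5/4⌉ = 2 bakers are needed.
Beaumont and Johansson alone can cover everything: Mon morning→Beaumont, Mon afternoon→Johansson, Mon evening→Beaumont, Tue morning→Johansson, Tue afternoon→Beaumont.

2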